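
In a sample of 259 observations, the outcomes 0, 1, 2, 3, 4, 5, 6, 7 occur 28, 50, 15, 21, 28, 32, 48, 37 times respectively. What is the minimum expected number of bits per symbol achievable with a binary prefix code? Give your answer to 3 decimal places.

Probabilities are the counts divided by 259.
Repeatedly combine the two least-probable nodes; the expected code length is the sum of the merged weights.
merge 15/259 + 3/37 → 36/259
merge 4/37 + 4/37 → 8/37
merge 32/259 + 36/259 → 68/259
merge 1/7 + 48/259 → 85/259
merge 50/259 + 8/37 → 106/259
merge 68/259 + 85/259 → 153/259
merge 106/259 + 153/259 → 1
L = 36/259 + 8/37 + 68/259 + 85/259 + 106/259 + 153/259 + 1 = 109/37 ≈ 2.946 bits/symbol.

2.946 bits/symbol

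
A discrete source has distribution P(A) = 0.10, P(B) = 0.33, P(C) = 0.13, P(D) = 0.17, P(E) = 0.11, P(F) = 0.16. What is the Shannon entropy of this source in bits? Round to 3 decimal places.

2.451 bits

H = −Σ pᵢ log₂ pᵢ.
−0.10·log₂(0.10) = 0.3322
−0.33·log₂(0.33) = 0.5278
−0.13·log₂(0.13) = 0.3826
−0.17·log₂(0.17) = 0.4346
−0.11·log₂(0.11) = 0.3503
−0.16·log₂(0.16) = 0.4230
Sum ≈ 2.4505 → 2.451 bits.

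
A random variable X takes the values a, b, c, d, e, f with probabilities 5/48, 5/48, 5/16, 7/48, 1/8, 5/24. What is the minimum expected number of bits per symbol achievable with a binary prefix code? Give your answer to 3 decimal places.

Repeatedly combine the two least-probable nodes; the expected code length is the sum of the merged weights.
merge 5/48 + 5/48 → 5/24
merge 1/8 + 7/48 → 13/48
merge 5/24 + 5/24 → 5/12
merge 13/48 + 5/16 → 7/12
merge 5/12 + 7/12 → 1
L = 5/24 + 13/48 + 5/12 + 7/12 + 1 = 119/48 ≈ 2.479 bits/symbol.

2.479 bits/symbol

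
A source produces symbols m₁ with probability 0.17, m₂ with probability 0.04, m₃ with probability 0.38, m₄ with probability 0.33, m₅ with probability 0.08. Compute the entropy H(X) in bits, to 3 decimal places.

1.970 bits

H = −Σ pᵢ log₂ pᵢ.
−0.17·log₂(0.17) = 0.4346
−0.04·log₂(0.04) = 0.1858
−0.38·log₂(0.38) = 0.5305
−0.33·log₂(0.33) = 0.5278
−0.08·log₂(0.08) = 0.2915
Sum ≈ 1.9701 → 1.970 bits.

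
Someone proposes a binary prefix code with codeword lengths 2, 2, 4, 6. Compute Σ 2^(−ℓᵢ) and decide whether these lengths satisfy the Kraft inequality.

0.578125; yes

With common denominator 2^6 = 64: Σ 2^(−ℓᵢ) = 16/64 + 16/64 + 4/64 + 1/64 = 37/64 = 0.578125.
Kraft's inequality requires Σ ≤ 1; here Σ = 0.578125 ≤ 1, so such a prefix code exists.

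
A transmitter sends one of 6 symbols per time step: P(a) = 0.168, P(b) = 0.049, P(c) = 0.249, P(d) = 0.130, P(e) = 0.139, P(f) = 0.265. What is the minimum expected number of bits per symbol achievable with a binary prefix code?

2.486 bits/symbol

Repeatedly combine the two least-probable nodes; the expected code length is the sum of the merged weights.
merge 49/1000 + 13/100 → 179/1000
merge 139/1000 + 21/125 → 307/1000
merge 179/1000 + 249/1000 → 107/250
merge 53/200 + 307/1000 → 143/250
merge 107/250 + 143/250 → 1
L = 179/1000 + 307/1000 + 107/250 + 143/250 + 1 = 1243/500 = 2.486 bits/symbol.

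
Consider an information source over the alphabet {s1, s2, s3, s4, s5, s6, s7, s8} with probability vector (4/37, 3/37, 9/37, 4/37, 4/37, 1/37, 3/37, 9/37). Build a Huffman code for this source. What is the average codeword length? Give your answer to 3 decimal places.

2.811 bits/symbol

Repeatedly combine the two least-probable nodes; the expected code length is the sum of the merged weights.
merge 1/37 + 3/37 → 4/37
merge 3/37 + 4/37 → 7/37
merge 4/37 + 4/37 → 8/37
merge 4/37 + 7/37 → 11/37
merge 8/37 + 9/37 → 17/37
merge 9/37 + 11/37 → 20/37
merge 17/37 + 20/37 → 1
L = 4/37 + 7/37 + 8/37 + 11/37 + 17/37 + 20/37 + 1 = 104/37 ≈ 2.811 bits/symbol.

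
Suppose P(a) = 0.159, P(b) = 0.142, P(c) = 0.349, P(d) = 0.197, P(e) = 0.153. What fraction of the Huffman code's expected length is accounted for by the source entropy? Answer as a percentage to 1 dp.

Entropy H = −Σ p log₂ p ≈ 2.2278 bits.
Huffman merges: 71/500+153/1000→59/200; 159/1000+197/1000→89/250; 59/200+349/1000→161/250; 89/250+161/250→1. L = 459/200 ≈ 2.2950.
Efficiency = H/L = 2.2278/2.2950 = 97.1%.

97.1%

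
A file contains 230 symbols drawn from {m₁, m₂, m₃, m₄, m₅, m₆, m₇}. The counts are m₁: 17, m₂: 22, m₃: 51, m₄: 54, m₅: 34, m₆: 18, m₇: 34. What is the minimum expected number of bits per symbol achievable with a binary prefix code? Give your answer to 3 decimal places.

Probabilities are the counts divided by 230.
Repeatedly combine the two least-probable nodes; the expected code length is the sum of the merged weights.
merge 17/230 + 9/115 → 7/46
merge 11/115 + 17/115 → 28/115
merge 17/115 + 7/46 → 3/10
merge 51/230 + 27/115 → 21/46
merge 28/115 + 3/10 → 25/46
merge 21/46 + 25/46 → 1
L = 7/46 + 28/115 + 3/10 + 21/46 + 25/46 + 1 = 62/23 ≈ 2.696 bits/symbol.

2.696 bits/symbol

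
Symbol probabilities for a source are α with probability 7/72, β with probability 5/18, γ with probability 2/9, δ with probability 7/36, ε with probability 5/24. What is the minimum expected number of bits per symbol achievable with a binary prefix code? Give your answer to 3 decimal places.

2.292 bits/symbol

Repeatedly combine the two least-probable nodes; the expected code length is the sum of the merged weights.
merge 7/72 + 7/36 → 7/24
merge 5/24 + 2/9 → 31/72
merge 5/18 + 7/24 → 41/72
merge 31/72 + 41/72 → 1
L = 7/24 + 31/72 + 41/72 + 1 = 55/24 ≈ 2.292 bits/symbol.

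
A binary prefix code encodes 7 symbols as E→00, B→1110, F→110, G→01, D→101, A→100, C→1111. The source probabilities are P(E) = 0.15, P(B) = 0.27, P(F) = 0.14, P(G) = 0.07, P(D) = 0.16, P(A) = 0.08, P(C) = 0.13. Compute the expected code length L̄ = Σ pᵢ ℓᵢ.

L̄ = Σ pᵢ·ℓᵢ = 0.15·2 + 0.27·4 + 0.14·3 + 0.07·2 + 0.16·3 + 0.08·3 + 0.13·4 = 3.18 bits/symbol.

3.18 bits/symbol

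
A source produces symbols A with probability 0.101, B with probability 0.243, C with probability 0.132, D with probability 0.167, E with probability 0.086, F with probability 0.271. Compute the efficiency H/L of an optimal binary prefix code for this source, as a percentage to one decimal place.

99.0%

Entropy H = −Σ p log₂ p ≈ 2.4617 bits.
Huffman merges: 43/500+101/1000→187/1000; 33/250+167/1000→299/1000; 187/1000+243/1000→43/100; 271/1000+299/1000→57/100; 43/100+57/100→1. L = 1243/500 ≈ 2.4860.
Efficiency = H/L = 2.4617/2.4860 = 99.0%.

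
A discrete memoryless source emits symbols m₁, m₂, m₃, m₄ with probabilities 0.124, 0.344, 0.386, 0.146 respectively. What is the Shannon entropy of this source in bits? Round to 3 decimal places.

H = −Σ pᵢ log₂ pᵢ.
−0.124·log₂(0.124) = 0.3734
−0.344·log₂(0.344) = 0.5296
−0.386·log₂(0.386) = 0.5301
−0.146·log₂(0.146) = 0.4053
Sum ≈ 1.8384 → 1.838 bits.

1.838 bits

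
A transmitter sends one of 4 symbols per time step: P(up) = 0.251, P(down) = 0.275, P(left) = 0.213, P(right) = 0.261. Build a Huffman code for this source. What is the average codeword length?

Repeatedly combine the two least-probable nodes; the expected code length is the sum of the merged weights.
merge 213/1000 + 251/1000 → 58/125
merge 261/1000 + 11/40 → 67/125
merge 58/125 + 67/125 → 1
L = 58/125 + 67/125 + 1 = 2 bits/symbol.

2 bits/symbol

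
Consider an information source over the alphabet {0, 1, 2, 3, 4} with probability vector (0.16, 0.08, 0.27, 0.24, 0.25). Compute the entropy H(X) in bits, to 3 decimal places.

2.219 bits

H = −Σ pᵢ log₂ pᵢ.
−0.16·log₂(0.16) = 0.4230
−0.08·log₂(0.08) = 0.2915
−0.27·log₂(0.27) = 0.5100
−0.24·log₂(0.24) = 0.4941
−0.25·log₂(0.25) = 0.5000
Sum ≈ 2.2187 → 2.219 bits.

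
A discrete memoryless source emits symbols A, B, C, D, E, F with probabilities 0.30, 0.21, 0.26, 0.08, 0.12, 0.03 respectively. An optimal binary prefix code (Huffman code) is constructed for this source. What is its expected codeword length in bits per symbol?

Repeatedly combine the two least-probable nodes; the expected code length is the sum of the merged weights.
merge 3/100 + 2/25 → 11/100
merge 11/100 + 3/25 → 23/100
merge 21/100 + 23/100 → 11/25
merge 13/50 + 3/10 → 14/25
merge 11/25 + 14/25 → 1
L = 11/100 + 23/100 + 11/25 + 14/25 + 1 = 117/50 = 2.34 bits/symbol.

2.34 bits/symbol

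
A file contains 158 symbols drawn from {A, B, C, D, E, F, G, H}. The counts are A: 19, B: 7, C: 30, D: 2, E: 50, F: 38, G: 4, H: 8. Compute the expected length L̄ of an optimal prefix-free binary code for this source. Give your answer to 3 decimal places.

Probabilities are the counts divided by 158.
Repeatedly combine the two least-probable nodes; the expected code length is the sum of the merged weights.
merge 1/79 + 2/79 → 3/79
merge 3/79 + 7/158 → 13/158
merge 4/79 + 13/158 → 21/158
merge 19/158 + 21/158 → 20/79
merge 15/79 + 19/79 → 34/79
merge 20/79 + 25/79 → 45/79
merge 34/79 + 45/79 → 1
L = 3/79 + 13/158 + 21/158 + 20/79 + 34/79 + 45/79 + 1 = 198/79 ≈ 2.506 bits/symbol.

2.506 bits/symbol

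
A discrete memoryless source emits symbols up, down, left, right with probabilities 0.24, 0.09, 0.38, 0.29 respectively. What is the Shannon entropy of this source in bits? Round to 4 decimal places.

H = −Σ pᵢ log₂ pᵢ.
−0.24·log₂(0.24) = 0.4941
−0.09·log₂(0.09) = 0.3127
−0.38·log₂(0.38) = 0.5305
−0.29·log₂(0.29) = 0.5179
Sum ≈ 1.8551 → 1.8551 bits.

1.8551 bits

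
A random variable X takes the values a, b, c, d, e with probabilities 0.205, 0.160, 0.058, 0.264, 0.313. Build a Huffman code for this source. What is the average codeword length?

2.218 bits/symbol

Repeatedly combine the two least-probable nodes; the expected code length is the sum of the merged weights.
merge 29/500 + 4/25 → 109/500
merge 41/200 + 109/500 → 423/1000
merge 33/125 + 313/1000 → 577/1000
merge 423/1000 + 577/1000 → 1
L = 109/500 + 423/1000 + 577/1000 + 1 = 1109/500 = 2.218 bits/symbol.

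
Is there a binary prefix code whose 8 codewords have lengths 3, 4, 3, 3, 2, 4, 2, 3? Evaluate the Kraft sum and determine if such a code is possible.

1.125; no

With common denominator 2^4 = 16: Σ 2^(−ℓᵢ) = 2/16 + 1/16 + 2/16 + 2/16 + 4/16 + 1/16 + 4/16 + 2/16 = 18/16 = 1.125.
Kraft's inequality requires Σ ≤ 1; here Σ = 1.125 > 1, so no such prefix code exists.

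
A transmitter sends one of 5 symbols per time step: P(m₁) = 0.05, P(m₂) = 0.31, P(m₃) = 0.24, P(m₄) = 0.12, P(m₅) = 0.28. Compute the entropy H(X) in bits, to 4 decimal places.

H = −Σ pᵢ log₂ pᵢ.
−0.05·log₂(0.05) = 0.2161
−0.31·log₂(0.31) = 0.5238
−0.24·log₂(0.24) = 0.4941
−0.12·log₂(0.12) = 0.3671
−0.28·log₂(0.28) = 0.5142
Sum ≈ 2.1153 → 2.1153 bits.

2.1153 bits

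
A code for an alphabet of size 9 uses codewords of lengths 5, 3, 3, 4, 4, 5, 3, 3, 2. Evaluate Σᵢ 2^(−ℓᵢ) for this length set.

With common denominator 2^5 = 32: Σ 2^(−ℓᵢ) = 1/32 + 4/32 + 4/32 + 2/32 + 2/32 + 1/32 + 4/32 + 4/32 + 8/32 = 30/32 = 0.9375.

0.9375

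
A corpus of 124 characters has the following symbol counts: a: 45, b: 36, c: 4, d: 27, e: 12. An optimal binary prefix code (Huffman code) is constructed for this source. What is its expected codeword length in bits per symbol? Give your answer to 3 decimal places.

Probabilities are the counts divided by 124.
Repeatedly combine the two least-probable nodes; the expected code length is the sum of the merged weights.
merge 1/31 + 3/31 → 4/31
merge 4/31 + 27/124 → 43/124
merge 9/31 + 43/124 → 79/124
merge 45/124 + 79/124 → 1
L = 4/31 + 43/124 + 79/124 + 1 = 131/62 ≈ 2.113 bits/symbol.

2.113 bits/symbol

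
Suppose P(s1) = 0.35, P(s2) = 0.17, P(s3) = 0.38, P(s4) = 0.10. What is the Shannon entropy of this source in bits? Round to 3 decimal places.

1.827 bits

H = −Σ pᵢ log₂ pᵢ.
−0.35·log₂(0.35) = 0.5301
−0.17·log₂(0.17) = 0.4346
−0.38·log₂(0.38) = 0.5305
−0.10·log₂(0.10) = 0.3322
Sum ≈ 1.8273 → 1.827 bits.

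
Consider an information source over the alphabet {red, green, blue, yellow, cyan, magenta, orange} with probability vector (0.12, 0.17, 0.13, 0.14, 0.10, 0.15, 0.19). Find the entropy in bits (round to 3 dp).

2.779 bits

H = −Σ pᵢ log₂ pᵢ.
−0.12·log₂(0.12) = 0.3671
−0.17·log₂(0.17) = 0.4346
−0.13·log₂(0.13) = 0.3826
−0.14·log₂(0.14) = 0.3971
−0.10·log₂(0.10) = 0.3322
−0.15·log₂(0.15) = 0.4105
−0.19·log₂(0.19) = 0.4552
Sum ≈ 2.7794 → 2.779 bits.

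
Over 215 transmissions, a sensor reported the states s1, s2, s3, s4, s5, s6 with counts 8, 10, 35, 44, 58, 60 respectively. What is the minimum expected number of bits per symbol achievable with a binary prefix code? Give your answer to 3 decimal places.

Probabilities are the counts divided by 215.
Repeatedly combine the two least-probable nodes; the expected code length is the sum of the merged weights.
merge 8/215 + 2/43 → 18/215
merge 18/215 + 7/43 → 53/215
merge 44/215 + 53/215 → 97/215
merge 58/215 + 12/43 → 118/215
merge 97/215 + 118/215 → 1
L = 18/215 + 53/215 + 97/215 + 118/215 + 1 = 501/215 ≈ 2.330 bits/symbol.

2.330 bits/symbol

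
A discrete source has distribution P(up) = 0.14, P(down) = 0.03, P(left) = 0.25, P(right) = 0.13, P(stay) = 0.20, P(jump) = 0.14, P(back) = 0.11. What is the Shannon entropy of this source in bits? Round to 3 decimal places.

2.643 bits

H = −Σ pᵢ log₂ pᵢ.
−0.14·log₂(0.14) = 0.3971
−0.03·log₂(0.03) = 0.1518
−0.25·log₂(0.25) = 0.5000
−0.13·log₂(0.13) = 0.3826
−0.20·log₂(0.20) = 0.4644
−0.14·log₂(0.14) = 0.3971
−0.11·log₂(0.11) = 0.3503
Sum ≈ 2.6433 → 2.643 bits.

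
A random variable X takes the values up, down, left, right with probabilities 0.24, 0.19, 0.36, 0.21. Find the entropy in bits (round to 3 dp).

1.953 bits

H = −Σ pᵢ log₂ pᵢ.
−0.24·log₂(0.24) = 0.4941
−0.19·log₂(0.19) = 0.4552
−0.36·log₂(0.36) = 0.5306
−0.21·log₂(0.21) = 0.4728
Sum ≈ 1.9528 → 1.953 bits.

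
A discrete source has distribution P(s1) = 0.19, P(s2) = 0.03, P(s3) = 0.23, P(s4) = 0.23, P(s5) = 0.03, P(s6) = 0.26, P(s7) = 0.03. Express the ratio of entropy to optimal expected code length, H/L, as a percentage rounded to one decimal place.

98.4%

Entropy H = −Σ p log₂ p ≈ 2.3912 bits.
Huffman merges: 3/100+3/100→3/50; 3/100+3/50→9/100; 9/100+19/100→7/25; 23/100+23/100→23/50; 13/50+7/25→27/50; 23/50+27/50→1. L = 243/100 ≈ 2.4300.
Efficiency = H/L = 2.3912/2.4300 = 98.4%.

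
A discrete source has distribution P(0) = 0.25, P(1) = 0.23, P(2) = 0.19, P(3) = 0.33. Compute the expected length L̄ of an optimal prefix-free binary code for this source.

2 bits/symbol

Repeatedly combine the two least-probable nodes; the expected code length is the sum of the merged weights.
merge 19/100 + 23/100 → 21/50
merge 1/4 + 33/100 → 29/50
merge 21/50 + 29/50 → 1
L = 21/50 + 29/50 + 1 = 2 bits/symbol.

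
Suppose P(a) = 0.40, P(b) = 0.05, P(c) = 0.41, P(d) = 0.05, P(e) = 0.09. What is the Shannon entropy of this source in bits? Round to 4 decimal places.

1.8010 bits

H = −Σ pᵢ log₂ pᵢ.
−0.40·log₂(0.40) = 0.5288
−0.05·log₂(0.05) = 0.2161
−0.41·log₂(0.41) = 0.5274
−0.05·log₂(0.05) = 0.2161
−0.09·log₂(0.09) = 0.3127
Sum ≈ 1.8010 → 1.8010 bits.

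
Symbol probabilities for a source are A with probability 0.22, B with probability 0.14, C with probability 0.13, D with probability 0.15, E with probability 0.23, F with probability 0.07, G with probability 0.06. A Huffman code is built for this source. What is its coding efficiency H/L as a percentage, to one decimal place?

Entropy H = −Σ p log₂ p ≈ 2.6706 bits.
Huffman merges: 3/50+7/100→13/100; 13/100+13/100→13/50; 7/50+3/20→29/100; 11/50+23/100→9/20; 13/50+29/100→11/20; 9/20+11/20→1. L = 67/25 ≈ 2.6800.
Efficiency = H/L = 2.6706/2.6800 = 99.7%.

99.7%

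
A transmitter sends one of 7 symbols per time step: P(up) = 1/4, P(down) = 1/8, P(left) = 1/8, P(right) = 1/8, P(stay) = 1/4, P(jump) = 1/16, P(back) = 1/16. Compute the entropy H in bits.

2.625 bits

Each probability is a power of 1/2, so log₂(1/p) is an integer.
H = Σ p·log₂(1/p) = 1/4·2 + 1/8·3 + 1/8·3 + 1/8·3 + 1/4·2 + 1/16·4 + 1/16·4 = 2.625 bits.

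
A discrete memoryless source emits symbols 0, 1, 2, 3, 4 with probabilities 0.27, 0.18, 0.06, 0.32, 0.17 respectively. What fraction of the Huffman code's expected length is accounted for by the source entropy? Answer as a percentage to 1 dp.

96.8%

Entropy H = −Σ p log₂ p ≈ 2.1595 bits.
Huffman merges: 3/50+17/100→23/100; 9/50+23/100→41/100; 27/100+8/25→59/100; 41/100+59/100→1. L = 223/100 ≈ 2.2300.
Efficiency = H/L = 2.1595/2.2300 = 96.8%.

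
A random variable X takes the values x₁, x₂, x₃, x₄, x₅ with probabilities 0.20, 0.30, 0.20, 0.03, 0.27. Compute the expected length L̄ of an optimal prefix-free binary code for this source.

2.23 bits/symbol

Repeatedly combine the two least-probable nodes; the expected code length is the sum of the merged weights.
merge 3/100 + 1/5 → 23/100
merge 1/5 + 23/100 → 43/100
merge 27/100 + 3/10 → 57/100
merge 43/100 + 57/100 → 1
L = 23/100 + 43/100 + 57/100 + 1 = 223/100 = 2.23 bits/symbol.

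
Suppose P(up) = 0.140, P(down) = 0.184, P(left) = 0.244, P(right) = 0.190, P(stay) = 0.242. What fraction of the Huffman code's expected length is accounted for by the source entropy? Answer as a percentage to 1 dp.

98.7%

Entropy H = −Σ p log₂ p ≈ 2.2936 bits.
Huffman merges: 7/50+23/125→81/250; 19/100+121/500→54/125; 61/250+81/250→71/125; 54/125+71/125→1. L = 581/250 ≈ 2.3240.
Efficiency = H/L = 2.2936/2.3240 = 98.7%.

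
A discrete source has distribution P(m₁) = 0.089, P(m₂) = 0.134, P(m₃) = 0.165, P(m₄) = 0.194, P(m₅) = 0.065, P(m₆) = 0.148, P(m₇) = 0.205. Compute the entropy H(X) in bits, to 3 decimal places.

2.720 bits

H = −Σ pᵢ log₂ pᵢ.
−0.089·log₂(0.089) = 0.3106
−0.134·log₂(0.134) = 0.3886
−0.165·log₂(0.165) = 0.4289
−0.194·log₂(0.194) = 0.4590
−0.065·log₂(0.065) = 0.2563
−0.148·log₂(0.148) = 0.4079
−0.205·log₂(0.205) = 0.4687
Sum ≈ 2.7200 → 2.720 bits.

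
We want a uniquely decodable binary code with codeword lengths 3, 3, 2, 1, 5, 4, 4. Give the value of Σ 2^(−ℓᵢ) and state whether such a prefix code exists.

1.15625; no

With common denominator 2^5 = 32: Σ 2^(−ℓᵢ) = 4/32 + 4/32 + 8/32 + 16/32 + 1/32 + 2/32 + 2/32 = 37/32 = 1.15625.
Kraft's inequality requires Σ ≤ 1; here Σ = 1.15625 > 1, so no such prefix code exists.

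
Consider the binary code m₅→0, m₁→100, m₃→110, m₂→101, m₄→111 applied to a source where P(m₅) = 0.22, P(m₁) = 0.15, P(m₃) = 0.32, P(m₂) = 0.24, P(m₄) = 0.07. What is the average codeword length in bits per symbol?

L̄ = Σ pᵢ·ℓᵢ = 0.22·1 + 0.15·3 + 0.32·3 + 0.24·3 + 0.07·3 = 2.56 bits/symbol.

2.56 bits/symbol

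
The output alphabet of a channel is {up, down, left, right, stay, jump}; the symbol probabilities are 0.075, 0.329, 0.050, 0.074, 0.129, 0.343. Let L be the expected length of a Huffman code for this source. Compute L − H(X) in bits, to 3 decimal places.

0.095 bits

Entropy H = −Σ p log₂ p ≈ 2.2126 bits.
Huffman merges: 1/20+37/500→31/250; 3/40+31/250→199/1000; 129/1000+199/1000→41/125; 41/125+329/1000→657/1000; 343/1000+657/1000→1. L = 577/250 ≈ 2.3080.
L − H = 2.3080 − 2.2126 = 0.095 bits.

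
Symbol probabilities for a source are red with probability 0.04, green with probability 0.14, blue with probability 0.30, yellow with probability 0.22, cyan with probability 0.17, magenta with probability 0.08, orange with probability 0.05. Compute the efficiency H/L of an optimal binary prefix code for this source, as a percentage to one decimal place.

Entropy H = −Σ p log₂ p ≈ 2.5267 bits.
Huffman merges: 1/25+1/20→9/100; 2/25+9/100→17/100; 7/50+17/100→31/100; 17/100+11/50→39/100; 3/10+31/100→61/100; 39/100+61/100→1. L = 257/100 ≈ 2.5700.
Efficiency = H/L = 2.5267/2.5700 = 98.3%.

98.3%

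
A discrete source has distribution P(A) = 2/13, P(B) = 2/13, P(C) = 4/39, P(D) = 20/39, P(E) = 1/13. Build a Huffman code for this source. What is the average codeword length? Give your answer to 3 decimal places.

1.974 bits/symbol

Repeatedly combine the two least-probable nodes; the expected code length is the sum of the merged weights.
merge 1/13 + 4/39 → 7/39
merge 2/13 + 2/13 → 4/13
merge 7/39 + 4/13 → 19/39
merge 19/39 + 20/39 → 1
L = 7/39 + 4/13 + 19/39 + 1 = 77/39 ≈ 1.974 bits/symbol.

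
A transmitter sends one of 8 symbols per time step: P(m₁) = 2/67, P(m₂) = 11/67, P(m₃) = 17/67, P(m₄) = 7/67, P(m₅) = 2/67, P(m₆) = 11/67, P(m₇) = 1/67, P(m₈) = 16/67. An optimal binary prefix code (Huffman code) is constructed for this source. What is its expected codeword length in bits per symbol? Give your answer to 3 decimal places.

Repeatedly combine the two least-probable nodes; the expected code length is the sum of the merged weights.
merge 1/67 + 2/67 → 3/67
merge 2/67 + 3/67 → 5/67
merge 5/67 + 7/67 → 12/67
merge 11/67 + 11/67 → 22/67
merge 12/67 + 16/67 → 28/67
merge 17/67 + 22/67 → 39/67
merge 28/67 + 39/67 → 1
L = 3/67 + 5/67 + 12/67 + 22/67 + 28/67 + 39/67 + 1 = 176/67 ≈ 2.627 bits/symbol.

2.627 bits/symbol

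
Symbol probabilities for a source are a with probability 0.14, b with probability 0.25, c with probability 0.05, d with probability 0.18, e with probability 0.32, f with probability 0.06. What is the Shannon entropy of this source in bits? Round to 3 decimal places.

H = −Σ pᵢ log₂ pᵢ.
−0.14·log₂(0.14) = 0.3971
−0.25·log₂(0.25) = 0.5000
−0.05·log₂(0.05) = 0.2161
−0.18·log₂(0.18) = 0.4453
−0.32·log₂(0.32) = 0.5260
−0.06·log₂(0.06) = 0.2435
Sum ≈ 2.3281 → 2.328 bits.

2.328 bits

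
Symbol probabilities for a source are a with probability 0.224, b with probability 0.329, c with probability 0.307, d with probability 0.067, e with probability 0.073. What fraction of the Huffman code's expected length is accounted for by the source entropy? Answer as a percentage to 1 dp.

96.8%

Entropy H = −Σ p log₂ p ≈ 2.0711 bits.
Huffman merges: 67/1000+73/1000→7/50; 7/50+28/125→91/250; 307/1000+329/1000→159/250; 91/250+159/250→1. L = 107/50 ≈ 2.1400.
Efficiency = H/L = 2.0711/2.1400 = 96.8%.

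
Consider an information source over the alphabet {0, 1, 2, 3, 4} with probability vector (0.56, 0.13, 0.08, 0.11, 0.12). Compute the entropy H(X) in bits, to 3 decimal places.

H = −Σ pᵢ log₂ pᵢ.
−0.56·log₂(0.56) = 0.4684
−0.13·log₂(0.13) = 0.3826
−0.08·log₂(0.08) = 0.2915
−0.11·log₂(0.11) = 0.3503
−0.12·log₂(0.12) = 0.3671
Sum ≈ 1.8599 → 1.860 bits.

1.860 bits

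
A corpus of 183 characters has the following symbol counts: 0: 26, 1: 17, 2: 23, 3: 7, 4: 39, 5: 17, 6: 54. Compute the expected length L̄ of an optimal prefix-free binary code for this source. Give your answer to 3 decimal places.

Probabilities are the counts divided by 183.
Repeatedly combine the two least-probable nodes; the expected code length is the sum of the merged weights.
merge 7/183 + 17/183 → 8/61
merge 17/183 + 23/183 → 40/183
merge 8/61 + 26/183 → 50/183
merge 13/61 + 40/183 → 79/183
merge 50/183 + 18/61 → 104/183
merge 79/183 + 104/183 → 1
L = 8/61 + 40/183 + 50/183 + 79/183 + 104/183 + 1 = 160/61 ≈ 2.623 bits/symbol.

2.623 bits/symbol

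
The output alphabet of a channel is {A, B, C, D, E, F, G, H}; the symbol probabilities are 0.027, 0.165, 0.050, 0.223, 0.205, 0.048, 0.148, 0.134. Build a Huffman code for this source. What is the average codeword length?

Repeatedly combine the two least-probable nodes; the expected code length is the sum of the merged weights.
merge 27/1000 + 6/125 → 3/40
merge 1/20 + 3/40 → 1/8
merge 1/8 + 67/500 → 259/1000
merge 37/250 + 33/200 → 313/1000
merge 41/200 + 223/1000 → 107/250
merge 259/1000 + 313/1000 → 143/250
merge 107/250 + 143/250 → 1
L = 3/40 + 1/8 + 259/1000 + 313/1000 + 107/250 + 143/250 + 1 = 693/250 = 2.772 bits/symbol.

2.772 bits/symbol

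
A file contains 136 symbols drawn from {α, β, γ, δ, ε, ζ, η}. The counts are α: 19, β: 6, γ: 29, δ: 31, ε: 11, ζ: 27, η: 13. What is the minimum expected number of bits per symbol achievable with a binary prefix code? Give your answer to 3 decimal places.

2.684 bits/symbol

Probabilities are the counts divided by 136.
Repeatedly combine the two least-probable nodes; the expected code length is the sum of the merged weights.
merge 3/68 + 11/136 → 1/8
merge 13/136 + 1/8 → 15/68
merge 19/136 + 27/136 → 23/68
merge 29/136 + 15/68 → 59/136
merge 31/136 + 23/68 → 77/136
merge 59/136 + 77/136 → 1
L = 1/8 + 15/68 + 23/68 + 59/136 + 77/136 + 1 = 365/136 ≈ 2.684 bits/symbol.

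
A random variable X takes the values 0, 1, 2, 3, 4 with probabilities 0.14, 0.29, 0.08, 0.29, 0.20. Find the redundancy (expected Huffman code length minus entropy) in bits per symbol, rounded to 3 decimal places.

0.031 bits

Entropy H = −Σ p log₂ p ≈ 2.1888 bits.
Huffman merges: 2/25+7/50→11/50; 1/5+11/50→21/50; 29/100+29/100→29/50; 21/50+29/50→1. L = 111/50 ≈ 2.2200.
L − H = 2.2200 − 2.1888 = 0.031 bits.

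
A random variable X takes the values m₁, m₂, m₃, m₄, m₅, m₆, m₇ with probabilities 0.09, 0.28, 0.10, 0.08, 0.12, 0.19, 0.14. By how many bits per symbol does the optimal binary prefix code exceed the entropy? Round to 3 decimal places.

0.030 bits

Entropy H = −Σ p log₂ p ≈ 2.6700 bits.
Huffman merges: 2/25+9/100→17/100; 1/10+3/25→11/50; 7/50+17/100→31/100; 19/100+11/50→41/100; 7/25+31/100→59/100; 41/100+59/100→1. L = 27/10 ≈ 2.7000.
L − H = 2.7000 − 2.6700 = 0.030 bits.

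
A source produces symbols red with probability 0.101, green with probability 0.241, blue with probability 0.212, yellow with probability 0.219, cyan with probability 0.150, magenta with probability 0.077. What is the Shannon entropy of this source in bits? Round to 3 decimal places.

2.478 bits

H = −Σ pᵢ log₂ pᵢ.
−0.101·log₂(0.101) = 0.3341
−0.241·log₂(0.241) = 0.4947
−0.212·log₂(0.212) = 0.4744
−0.219·log₂(0.219) = 0.4798
−0.150·log₂(0.150) = 0.4105
−0.077·log₂(0.077) = 0.2848
Sum ≈ 2.4784 → 2.478 bits.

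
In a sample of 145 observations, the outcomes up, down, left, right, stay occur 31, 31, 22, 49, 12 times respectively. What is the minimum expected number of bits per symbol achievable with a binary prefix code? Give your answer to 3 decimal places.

2.234 bits/symbol

Probabilities are the counts divided by 145.
Repeatedly combine the two least-probable nodes; the expected code length is the sum of the merged weights.
merge 12/145 + 22/145 → 34/145
merge 31/145 + 31/145 → 62/145
merge 34/145 + 49/145 → 83/145
merge 62/145 + 83/145 → 1
L = 34/145 + 62/145 + 83/145 + 1 = 324/145 ≈ 2.234 bits/symbol.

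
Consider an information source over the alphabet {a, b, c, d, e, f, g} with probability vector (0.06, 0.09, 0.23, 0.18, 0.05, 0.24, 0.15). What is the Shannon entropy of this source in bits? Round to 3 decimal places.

2.610 bits

H = −Σ pᵢ log₂ pᵢ.
−0.06·log₂(0.06) = 0.2435
−0.09·log₂(0.09) = 0.3127
−0.23·log₂(0.23) = 0.4877
−0.18·log₂(0.18) = 0.4453
−0.05·log₂(0.05) = 0.2161
−0.24·log₂(0.24) = 0.4941
−0.15·log₂(0.15) = 0.4105
Sum ≈ 2.6099 → 2.610 bits.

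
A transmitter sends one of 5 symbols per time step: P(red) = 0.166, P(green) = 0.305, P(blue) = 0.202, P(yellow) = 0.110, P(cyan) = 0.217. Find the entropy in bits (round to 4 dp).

H = −Σ pᵢ log₂ pᵢ.
−0.166·log₂(0.166) = 0.4301
−0.305·log₂(0.305) = 0.5225
−0.202·log₂(0.202) = 0.4661
−0.110·log₂(0.110) = 0.3503
−0.217·log₂(0.217) = 0.4783
Sum ≈ 2.2473 → 2.2473 bits.

2.2473 bits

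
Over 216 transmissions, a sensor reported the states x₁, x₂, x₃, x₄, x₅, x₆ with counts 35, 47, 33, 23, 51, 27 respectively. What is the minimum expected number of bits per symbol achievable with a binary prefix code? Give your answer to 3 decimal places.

2.546 bits/symbol

Probabilities are the counts divided by 216.
Repeatedly combine the two least-probable nodes; the expected code length is the sum of the merged weights.
merge 23/216 + 1/8 → 25/108
merge 11/72 + 35/216 → 17/54
merge 47/216 + 25/108 → 97/216
merge 17/72 + 17/54 → 119/216
merge 97/216 + 119/216 → 1
L = 25/108 + 17/54 + 97/216 + 119/216 + 1 = 275/108 ≈ 2.546 bits/symbol.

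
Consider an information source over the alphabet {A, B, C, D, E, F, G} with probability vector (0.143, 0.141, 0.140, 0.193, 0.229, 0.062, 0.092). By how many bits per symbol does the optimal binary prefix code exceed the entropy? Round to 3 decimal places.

0.025 bits

Entropy H = −Σ p log₂ p ≈ 2.7073 bits.
Huffman merges: 31/500+23/250→77/500; 7/50+141/1000→281/1000; 143/1000+77/500→297/1000; 193/1000+229/1000→211/500; 281/1000+297/1000→289/500; 211/500+289/500→1. L = 683/250 ≈ 2.7320.
L − H = 2.7320 − 2.7073 = 0.025 bits.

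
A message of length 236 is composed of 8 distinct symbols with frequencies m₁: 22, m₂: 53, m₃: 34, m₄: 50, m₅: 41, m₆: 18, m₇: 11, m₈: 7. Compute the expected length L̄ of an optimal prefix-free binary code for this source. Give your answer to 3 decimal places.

2.792 bits/symbol

Probabilities are the counts divided by 236.
Repeatedly combine the two least-probable nodes; the expected code length is the sum of the merged weights.
merge 7/236 + 11/236 → 9/118
merge 9/118 + 9/118 → 9/59
merge 11/118 + 17/118 → 14/59
merge 9/59 + 41/236 → 77/236
merge 25/118 + 53/236 → 103/236
merge 14/59 + 77/236 → 133/236
merge 103/236 + 133/236 → 1
L = 9/118 + 9/59 + 14/59 + 77/236 + 103/236 + 133/236 + 1 = 659/236 ≈ 2.792 bits/symbol.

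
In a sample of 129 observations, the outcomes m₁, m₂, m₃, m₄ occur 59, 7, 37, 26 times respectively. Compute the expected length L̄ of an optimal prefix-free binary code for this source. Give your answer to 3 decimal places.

Probabilities are the counts divided by 129.
Repeatedly combine the two least-probable nodes; the expected code length is the sum of the merged weights.
merge 7/129 + 26/129 → 11/43
merge 11/43 + 37/129 → 70/129
merge 59/129 + 70/129 → 1
L = 11/43 + 70/129 + 1 = 232/129 ≈ 1.798 bits/symbol.

1.798 bits/symbol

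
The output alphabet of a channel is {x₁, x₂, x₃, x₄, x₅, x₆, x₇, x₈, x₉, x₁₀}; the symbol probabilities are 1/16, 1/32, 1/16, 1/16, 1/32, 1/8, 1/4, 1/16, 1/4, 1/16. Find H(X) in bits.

2.9375 bits

Each probability is a power of 1/2, so log₂(1/p) is an integer.
H = Σ p·log₂(1/p) = 1/16·4 + 1/32·5 + 1/16·4 + 1/16·4 + 1/32·5 + 1/8·3 + 1/4·2 + 1/16·4 + 1/4·2 + 1/16·4 = 2.9375 bits.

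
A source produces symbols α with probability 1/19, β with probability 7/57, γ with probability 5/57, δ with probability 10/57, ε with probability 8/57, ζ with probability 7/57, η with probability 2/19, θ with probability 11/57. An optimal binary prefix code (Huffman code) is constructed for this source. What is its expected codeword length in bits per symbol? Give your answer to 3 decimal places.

Repeatedly combine the two least-probable nodes; the expected code length is the sum of the merged weights.
merge 1/19 + 5/57 → 8/57
merge 2/19 + 7/57 → 13/57
merge 7/57 + 8/57 → 5/19
merge 8/57 + 10/57 → 6/19
merge 11/57 + 13/57 → 8/19
merge 5/19 + 6/19 → 11/19
merge 8/19 + 11/19 → 1
L = 8/57 + 13/57 + 5/19 + 6/19 + 8/19 + 11/19 + 1 = 56/19 ≈ 2.947 bits/symbol.

2.947 bits/symbol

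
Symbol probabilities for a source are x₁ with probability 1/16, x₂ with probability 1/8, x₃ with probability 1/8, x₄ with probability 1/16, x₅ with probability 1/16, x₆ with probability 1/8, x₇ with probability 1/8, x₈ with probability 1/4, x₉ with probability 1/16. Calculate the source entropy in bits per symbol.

3 bits

Each probability is a power of 1/2, so log₂(1/p) is an integer.
H = Σ p·log₂(1/p) = 1/16·4 + 1/8·3 + 1/8·3 + 1/16·4 + 1/16·4 + 1/8·3 + 1/8·3 + 1/4·2 + 1/16·4 = 3 bits.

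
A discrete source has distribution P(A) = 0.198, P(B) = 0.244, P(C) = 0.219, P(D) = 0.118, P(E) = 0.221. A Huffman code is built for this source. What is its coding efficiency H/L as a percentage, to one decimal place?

98.6%

Entropy H = −Σ p log₂ p ≈ 2.2841 bits.
Huffman merges: 59/500+99/500→79/250; 219/1000+221/1000→11/25; 61/250+79/250→14/25; 11/25+14/25→1. L = 579/250 ≈ 2.3160.
Efficiency = H/L = 2.2841/2.3160 = 98.6%.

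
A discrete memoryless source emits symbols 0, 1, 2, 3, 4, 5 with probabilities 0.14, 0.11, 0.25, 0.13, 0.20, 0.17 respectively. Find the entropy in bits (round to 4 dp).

H = −Σ pᵢ log₂ pᵢ.
−0.14·log₂(0.14) = 0.3971
−0.11·log₂(0.11) = 0.3503
−0.25·log₂(0.25) = 0.5000
−0.13·log₂(0.13) = 0.3826
−0.20·log₂(0.20) = 0.4644
−0.17·log₂(0.17) = 0.4346
Sum ≈ 2.5290 → 2.5290 bits.

2.5290 bits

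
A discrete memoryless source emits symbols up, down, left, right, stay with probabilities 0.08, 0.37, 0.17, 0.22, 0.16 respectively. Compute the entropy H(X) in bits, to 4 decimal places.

H = −Σ pᵢ log₂ pᵢ.
−0.08·log₂(0.08) = 0.2915
−0.37·log₂(0.37) = 0.5307
−0.17·log₂(0.17) = 0.4346
−0.22·log₂(0.22) = 0.4806
−0.16·log₂(0.16) = 0.4230
Sum ≈ 2.1604 → 2.1604 bits.

2.1604 bits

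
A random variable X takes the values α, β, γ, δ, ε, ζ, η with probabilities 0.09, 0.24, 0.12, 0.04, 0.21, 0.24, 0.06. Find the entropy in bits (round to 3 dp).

H = −Σ pᵢ log₂ pᵢ.
−0.09·log₂(0.09) = 0.3127
−0.24·log₂(0.24) = 0.4941
−0.12·log₂(0.12) = 0.3671
−0.04·log₂(0.04) = 0.1858
−0.21·log₂(0.21) = 0.4728
−0.24·log₂(0.24) = 0.4941
−0.06·log₂(0.06) = 0.2435
Sum ≈ 2.5701 → 2.570 bits.

2.570 bits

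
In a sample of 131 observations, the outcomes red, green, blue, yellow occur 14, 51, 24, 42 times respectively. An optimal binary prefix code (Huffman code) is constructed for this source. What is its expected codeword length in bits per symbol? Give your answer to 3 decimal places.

1.901 bits/symbol

Probabilities are the counts divided by 131.
Repeatedly combine the two least-probable nodes; the expected code length is the sum of the merged weights.
merge 14/131 + 24/131 → 38/131
merge 38/131 + 42/131 → 80/131
merge 51/131 + 80/131 → 1
L = 38/131 + 80/131 + 1 = 249/131 ≈ 1.901 bits/symbol.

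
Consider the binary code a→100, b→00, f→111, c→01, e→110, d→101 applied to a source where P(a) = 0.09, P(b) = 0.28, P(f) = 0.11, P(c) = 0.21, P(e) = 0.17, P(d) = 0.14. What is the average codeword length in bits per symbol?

2.51 bits/symbol

L̄ = Σ pᵢ·ℓᵢ = 0.09·3 + 0.28·2 + 0.11·3 + 0.21·2 + 0.17·3 + 0.14·3 = 2.51 bits/symbol.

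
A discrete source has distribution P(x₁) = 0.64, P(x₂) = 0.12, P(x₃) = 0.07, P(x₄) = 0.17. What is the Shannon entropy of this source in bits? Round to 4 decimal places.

H = −Σ pᵢ log₂ pᵢ.
−0.64·log₂(0.64) = 0.4121
−0.12·log₂(0.12) = 0.3671
−0.07·log₂(0.07) = 0.2686
−0.17·log₂(0.17) = 0.4346
Sum ≈ 1.4823 → 1.4823 bits.

1.4823 bits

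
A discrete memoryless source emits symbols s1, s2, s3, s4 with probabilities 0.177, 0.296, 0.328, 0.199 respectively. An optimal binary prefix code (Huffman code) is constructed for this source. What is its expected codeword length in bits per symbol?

Repeatedly combine the two least-probable nodes; the expected code length is the sum of the merged weights.
merge 177/1000 + 199/1000 → 47/125
merge 37/125 + 41/125 → 78/125
merge 47/125 + 78/125 → 1
L = 47/125 + 78/125 + 1 = 2 bits/symbol.

2 bits/symbol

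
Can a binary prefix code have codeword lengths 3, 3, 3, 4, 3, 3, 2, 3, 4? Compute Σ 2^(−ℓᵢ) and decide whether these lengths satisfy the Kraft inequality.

1.125; no

With common denominator 2^4 = 16: Σ 2^(−ℓᵢ) = 2/16 + 2/16 + 2/16 + 1/16 + 2/16 + 2/16 + 4/16 + 2/16 + 1/16 = 18/16 = 1.125.
Kraft's inequality requires Σ ≤ 1; here Σ = 1.125 > 1, so no such prefix code exists.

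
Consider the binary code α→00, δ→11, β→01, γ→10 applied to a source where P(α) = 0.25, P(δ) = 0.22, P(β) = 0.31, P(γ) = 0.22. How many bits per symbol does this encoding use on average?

2 bits/symbol

L̄ = Σ pᵢ·ℓᵢ = 0.25·2 + 0.22·2 + 0.31·2 + 0.22·2 = 2 bits/symbol.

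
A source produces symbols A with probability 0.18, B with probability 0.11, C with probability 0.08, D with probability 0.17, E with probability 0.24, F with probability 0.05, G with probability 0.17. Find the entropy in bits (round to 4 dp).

H = −Σ pᵢ log₂ pᵢ.
−0.18·log₂(0.18) = 0.4453
−0.11·log₂(0.11) = 0.3503
−0.08·log₂(0.08) = 0.2915
−0.17·log₂(0.17) = 0.4346
−0.24·log₂(0.24) = 0.4941
−0.05·log₂(0.05) = 0.2161
−0.17·log₂(0.17) = 0.4346
Sum ≈ 2.6665 → 2.6665 bits.

2.6665 bits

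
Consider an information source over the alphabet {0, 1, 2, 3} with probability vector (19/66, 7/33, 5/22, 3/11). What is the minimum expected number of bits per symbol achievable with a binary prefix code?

2 bits/symbol

Repeatedly combine the two least-probable nodes; the expected code length is the sum of the merged weights.
merge 7/33 + 5/22 → 29/66
merge 3/11 + 19/66 → 37/66
merge 29/66 + 37/66 → 1
L = 29/66 + 37/66 + 1 = 2 bits/symbol.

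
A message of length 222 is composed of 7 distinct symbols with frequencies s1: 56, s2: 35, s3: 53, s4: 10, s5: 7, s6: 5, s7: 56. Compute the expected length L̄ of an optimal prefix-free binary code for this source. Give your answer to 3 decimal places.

Probabilities are the counts divided by 222.
Repeatedly combine the two least-probable nodes; the expected code length is the sum of the merged weights.
merge 5/222 + 7/222 → 2/37
merge 5/111 + 2/37 → 11/111
merge 11/111 + 35/222 → 19/74
merge 53/222 + 28/111 → 109/222
merge 28/111 + 19/74 → 113/222
merge 109/222 + 113/222 → 1
L = 2/37 + 11/111 + 19/74 + 109/222 + 113/222 + 1 = 535/222 ≈ 2.410 bits/symbol.

2.410 bits/symbol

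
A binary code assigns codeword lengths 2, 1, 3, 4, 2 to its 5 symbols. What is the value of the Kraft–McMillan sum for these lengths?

With common denominator 2^4 = 16: Σ 2^(−ℓᵢ) = 4/16 + 8/16 + 2/16 + 1/16 + 4/16 = 19/16 = 1.1875.

1.1875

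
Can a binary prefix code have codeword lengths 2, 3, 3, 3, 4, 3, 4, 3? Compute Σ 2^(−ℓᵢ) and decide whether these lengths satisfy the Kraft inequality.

With common denominator 2^4 = 16: Σ 2^(−ℓᵢ) = 4/16 + 2/16 + 2/16 + 2/16 + 1/16 + 2/16 + 1/16 + 2/16 = 16/16 = 1.
Kraft's inequality requires Σ ≤ 1; here Σ = 1 ≤ 1, so such a prefix code exists.

1; yes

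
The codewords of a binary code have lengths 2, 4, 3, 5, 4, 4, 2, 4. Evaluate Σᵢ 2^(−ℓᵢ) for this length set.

With common denominator 2^5 = 32: Σ 2^(−ℓᵢ) = 8/32 + 2/32 + 4/32 + 1/32 + 2/32 + 2/32 + 8/32 + 2/32 = 29/32 = 0.90625.

0.90625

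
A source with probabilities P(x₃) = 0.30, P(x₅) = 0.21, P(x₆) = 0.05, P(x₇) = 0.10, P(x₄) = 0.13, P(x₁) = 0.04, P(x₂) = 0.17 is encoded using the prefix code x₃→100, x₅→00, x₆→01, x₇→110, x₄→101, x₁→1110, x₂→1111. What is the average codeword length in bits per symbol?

2.95 bits/symbol

L̄ = Σ pᵢ·ℓᵢ = 0.30·3 + 0.21·2 + 0.05·2 + 0.10·3 + 0.13·3 + 0.04·4 + 0.17·4 = 2.95 bits/symbol.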